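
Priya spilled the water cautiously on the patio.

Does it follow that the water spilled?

yes

'Priya spilled the water' is the causative; it entails the inchoative 'the water spilled'.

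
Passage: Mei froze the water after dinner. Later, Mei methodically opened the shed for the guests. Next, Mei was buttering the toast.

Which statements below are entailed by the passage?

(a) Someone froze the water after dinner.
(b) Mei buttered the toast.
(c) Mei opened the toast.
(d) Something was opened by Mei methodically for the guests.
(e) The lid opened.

(a), (d)

(a) Entailed — generalizing the agent leaves a sub-description the original still satisfies.
(b) Not entailed — 'was buttering' is progressive on an accomplishment; it does not entail the completed 'buttered'.
(c) Not entailed — Mei opened the shed, not the toast; the toast belongs to the buttering event.
(d) Entailed — generalizing the patient leaves a sub-description the original still satisfies.
(e) Not entailed — the shed is what opened, not the lid.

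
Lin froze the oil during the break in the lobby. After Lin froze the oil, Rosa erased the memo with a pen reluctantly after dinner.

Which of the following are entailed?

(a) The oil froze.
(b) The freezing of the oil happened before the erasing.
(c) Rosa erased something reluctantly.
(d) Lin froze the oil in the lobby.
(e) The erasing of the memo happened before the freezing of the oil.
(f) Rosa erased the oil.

(a), (b), (c), (d)

(a) Entailed — 'Lin froze the oil' is causative; it entails the inchoative 'the oil froze'.
(b) Entailed — the narrative places the freezing before the erasing.
(c) Entailed — this follows by dropping conjuncts from the erasing event's description.
(d) Entailed — this follows by dropping conjuncts from the freezing event's description.
(e) Not entailed — the narrative places the freezing before the erasing, not after.
(f) Not entailed — Rosa erased the memo, not the oil; the oil belongs to the freezing event.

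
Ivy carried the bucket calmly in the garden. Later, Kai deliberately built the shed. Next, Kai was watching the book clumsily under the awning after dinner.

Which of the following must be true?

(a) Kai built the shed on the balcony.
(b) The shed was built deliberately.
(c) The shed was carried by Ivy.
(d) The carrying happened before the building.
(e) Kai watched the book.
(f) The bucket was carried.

(b), (d), (e), (f)

(a) Not entailed — 'on the balcony' adds information not in the original event.
(b) Entailed — this follows by dropping conjuncts from the building event's description.
(c) Not entailed — Ivy carried the bucket, not the shed; the shed belongs to the building event.
(d) Entailed — the narrative places the carrying before the building.
(e) Entailed — 'watch' is an activity; 'was watching' entails that some watching happened, so 'watched' holds.
(f) Entailed — every conjunct here is already in the original carrying event.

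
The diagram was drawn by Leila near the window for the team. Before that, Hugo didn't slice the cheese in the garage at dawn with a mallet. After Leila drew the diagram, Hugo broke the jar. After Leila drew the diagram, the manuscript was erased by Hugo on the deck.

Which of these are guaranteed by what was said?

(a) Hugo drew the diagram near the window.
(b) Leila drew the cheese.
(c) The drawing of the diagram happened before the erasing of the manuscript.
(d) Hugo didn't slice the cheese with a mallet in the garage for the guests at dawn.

(c), (d)

(a) Not entailed — the passage has Leila drawing the diagram, not Hugo.
(b) Not entailed — Leila drew the diagram, not the cheese; the cheese belongs to the slicing event.
(c) Entailed — the narrative places the drawing before the erasing.
(d) Entailed — under negation, adding a further restriction is entailed: if no such slicing event occurred, none occurred for the guests either.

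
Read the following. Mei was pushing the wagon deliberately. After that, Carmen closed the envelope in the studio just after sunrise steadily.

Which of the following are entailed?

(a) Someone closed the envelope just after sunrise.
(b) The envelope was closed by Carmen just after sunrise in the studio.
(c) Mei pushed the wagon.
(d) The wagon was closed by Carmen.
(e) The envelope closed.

(a) Entailed — this follows by dropping conjuncts from the closing event's description.
(b) Entailed — dropping 'steadily' leaves a sub-description the original still satisfies.
(c) Entailed — 'push' is an activity; 'was pushing' entails that some pushing happened, so 'pushed' holds.
(d) Not entailed — Carmen closed the envelope, not the wagon; the wagon belongs to the pushing event.
(e) Entailed — 'Carmen closed the envelope' is causative; it entails the inchoative 'the envelope closed'.

(a), (b), (c), (e)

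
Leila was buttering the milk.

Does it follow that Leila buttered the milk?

no

'was buttering' is progressive; for an accomplishment like 'butter the milk', it doesn't entail completion.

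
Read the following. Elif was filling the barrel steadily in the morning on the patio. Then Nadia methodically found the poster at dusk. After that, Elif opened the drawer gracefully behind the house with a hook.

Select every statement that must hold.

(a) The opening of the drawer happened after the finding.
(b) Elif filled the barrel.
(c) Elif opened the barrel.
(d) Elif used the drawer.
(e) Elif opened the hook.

(a) Entailed — the narrative places the finding before the opening.
(b) Not entailed — 'was filling' is progressive on an accomplishment; it does not entail the completed 'filled'.
(c) Not entailed — Elif opened the drawer, not the barrel; the barrel belongs to the filling event.
(d) Not entailed — the drawer is the patient, not an instrument — Elif used a hook.
(e) Not entailed — the hook is the instrument, not what was opened.

(a)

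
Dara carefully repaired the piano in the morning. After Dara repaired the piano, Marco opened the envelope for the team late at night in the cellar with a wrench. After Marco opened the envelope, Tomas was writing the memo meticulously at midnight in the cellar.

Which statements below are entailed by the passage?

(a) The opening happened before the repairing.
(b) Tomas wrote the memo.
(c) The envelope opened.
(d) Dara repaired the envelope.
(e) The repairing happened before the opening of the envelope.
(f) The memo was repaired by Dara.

(a) Not entailed — the narrative places the repairing before the opening, not after.
(b) Not entailed — 'was writing' is progressive on an accomplishment; it does not entail the completed 'wrote'.
(c) Entailed — 'Marco opened the envelope' is causative; it entails the inchoative 'the envelope opened'.
(d) Not entailed — Dara repaired the piano, not the envelope; the envelope belongs to the opening event.
(e) Entailed — the narrative places the repairing before the opening.
(f) Not entailed — Dara repaired the piano, not the memo; the memo belongs to the writing event.

(c), (e)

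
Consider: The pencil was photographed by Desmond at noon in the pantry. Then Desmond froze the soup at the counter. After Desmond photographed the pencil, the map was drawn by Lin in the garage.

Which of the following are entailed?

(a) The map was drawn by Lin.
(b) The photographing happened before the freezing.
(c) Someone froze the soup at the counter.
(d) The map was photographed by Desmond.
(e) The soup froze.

(a) Entailed — every conjunct here is already in the original drawing event.
(b) Entailed — the narrative places the photographing before the freezing.
(c) Entailed — the original entails any weakening of itself; this just generalizes the agent.
(d) Not entailed — Desmond photographed the pencil, not the map; the map belongs to the drawing event.
(e) Entailed — 'Desmond froze the soup' is causative; it entails the inchoative 'the soup froze'.

(a), (b), (c), (e)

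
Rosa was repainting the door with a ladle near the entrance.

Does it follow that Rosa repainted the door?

'was repainting' is progressive; for an accomplishment like 'repaint the door', it doesn't entail completion.

no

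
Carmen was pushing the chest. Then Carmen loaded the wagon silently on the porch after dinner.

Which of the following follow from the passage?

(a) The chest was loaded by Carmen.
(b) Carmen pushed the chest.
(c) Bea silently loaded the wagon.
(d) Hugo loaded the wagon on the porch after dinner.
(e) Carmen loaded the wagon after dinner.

(a) Not entailed — Carmen loaded the wagon, not the chest; the chest belongs to the pushing event.
(b) Entailed — 'push' is an activity; 'was pushing' entails that some pushing happened, so 'pushed' holds.
(c) Not entailed — the passage has Carmen loading the wagon, not Bea.
(d) Not entailed — the passage has Carmen loading the wagon, not Hugo.
(e) Entailed — this follows by dropping conjuncts from the loading event's description.

(b), (e)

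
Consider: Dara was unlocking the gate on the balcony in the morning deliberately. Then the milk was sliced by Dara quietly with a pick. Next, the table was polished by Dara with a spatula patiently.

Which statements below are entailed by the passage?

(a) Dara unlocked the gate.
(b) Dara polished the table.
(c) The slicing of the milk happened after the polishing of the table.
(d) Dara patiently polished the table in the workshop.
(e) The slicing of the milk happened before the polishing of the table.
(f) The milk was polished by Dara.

(b), (e)

(a) Not entailed — 'was unlocking' is progressive on an accomplishment; it does not entail the completed 'unlocked'.
(b) Entailed — dropping 'patiently', 'with a spatula' leaves a sub-description the original still satisfies.
(c) Not entailed — the narrative places the slicing before the polishing, not after.
(d) Not entailed — 'in the workshop' adds information not in the original event.
(e) Entailed — the narrative places the slicing before the polishing.
(f) Not entailed — Dara polished the table, not the milk; the milk belongs to the slicing event.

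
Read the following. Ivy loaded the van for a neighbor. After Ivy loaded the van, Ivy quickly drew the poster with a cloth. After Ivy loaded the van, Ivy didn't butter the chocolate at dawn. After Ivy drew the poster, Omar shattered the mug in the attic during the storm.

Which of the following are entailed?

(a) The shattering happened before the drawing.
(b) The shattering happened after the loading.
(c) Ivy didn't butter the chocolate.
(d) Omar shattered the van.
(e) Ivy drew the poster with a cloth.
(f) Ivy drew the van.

(a) Not entailed — the narrative places the drawing before the shattering, not after.
(b) Entailed — the narrative places the loading before the shattering.
(c) Not entailed — dropping 'at dawn' under negation is not valid — the original leaves open that Ivy buttered the chocolate some other way.
(d) Not entailed — Omar shattered the mug, not the van; the van belongs to the loading event.
(e) Entailed — every conjunct here is already in the original drawing event.
(f) Not entailed — Ivy drew the poster, not the van; the van belongs to the loading event.

(b), (e)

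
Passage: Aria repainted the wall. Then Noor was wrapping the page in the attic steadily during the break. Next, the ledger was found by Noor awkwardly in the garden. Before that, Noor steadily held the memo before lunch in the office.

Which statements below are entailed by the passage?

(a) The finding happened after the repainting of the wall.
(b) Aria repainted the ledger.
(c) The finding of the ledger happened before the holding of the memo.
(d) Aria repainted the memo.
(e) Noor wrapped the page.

(a)

(a) Entailed — the narrative places the repainting before the finding.
(b) Not entailed — Aria repainted the wall, not the ledger; the ledger belongs to the finding event.
(c) Not entailed — the narrative places the holding before the finding, not after.
(d) Not entailed — Aria repainted the wall, not the memo; the memo belongs to the holding event.
(e) Not entailed — 'was wrapping' is progressive on an accomplishment; it does not entail the completed 'wrapped'.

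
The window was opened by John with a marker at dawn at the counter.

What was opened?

the window

'the window' marks the patient of the opening event.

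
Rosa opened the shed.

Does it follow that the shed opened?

'Rosa opened the shed' is the causative; it entails the inchoative 'the shed opened'.

yes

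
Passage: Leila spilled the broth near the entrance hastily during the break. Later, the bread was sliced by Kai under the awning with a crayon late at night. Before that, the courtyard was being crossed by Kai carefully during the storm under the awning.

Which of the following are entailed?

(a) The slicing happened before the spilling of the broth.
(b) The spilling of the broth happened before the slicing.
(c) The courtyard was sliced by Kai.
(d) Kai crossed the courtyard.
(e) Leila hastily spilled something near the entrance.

(a) Not entailed — the narrative places the spilling before the slicing, not after.
(b) Entailed — the narrative places the spilling before the slicing.
(c) Not entailed — Kai sliced the bread, not the courtyard; the courtyard belongs to the crossing event.
(d) Not entailed — 'was crossing' is progressive on an accomplishment; it does not entail the completed 'crossed'.
(e) Entailed — the original entails any weakening of itself; this just drops 'during the break' and generalizes the patient.

(b), (e)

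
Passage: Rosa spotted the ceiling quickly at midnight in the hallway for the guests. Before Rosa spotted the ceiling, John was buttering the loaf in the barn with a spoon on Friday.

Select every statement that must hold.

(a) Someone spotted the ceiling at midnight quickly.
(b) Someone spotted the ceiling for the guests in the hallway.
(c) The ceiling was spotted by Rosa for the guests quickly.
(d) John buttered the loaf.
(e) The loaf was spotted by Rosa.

(a) Entailed — dropping 'in the hallway', 'for the guests' and generalizing the agent leaves a sub-description the original still satisfies.
(b) Entailed — the original entails any weakening of itself; this just drops 'quickly', 'at midnight' and generalizes the agent.
(c) Entailed — every conjunct here is already in the original spotting event.
(d) Not entailed — 'was buttering' is progressive on an accomplishment; it does not entail the completed 'buttered'.
(e) Not entailed — Rosa spotted the ceiling, not the loaf; the loaf belongs to the buttering event.

(a), (b), (c)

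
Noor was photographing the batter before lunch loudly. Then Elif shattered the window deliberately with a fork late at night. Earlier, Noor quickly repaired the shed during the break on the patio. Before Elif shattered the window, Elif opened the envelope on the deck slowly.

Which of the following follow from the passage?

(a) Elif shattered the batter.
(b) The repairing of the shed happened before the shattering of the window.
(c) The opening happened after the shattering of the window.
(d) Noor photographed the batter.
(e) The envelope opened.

(b), (e)

(a) Not entailed — Elif shattered the window, not the batter; the batter belongs to the photographing event.
(b) Entailed — the narrative places the repairing before the shattering.
(c) Not entailed — the narrative places the opening before the shattering, not after.
(d) Not entailed — 'was photographing' is progressive on an accomplishment; it does not entail the completed 'photographed'.
(e) Entailed — 'Elif opened the envelope' is causative; it entails the inchoative 'the envelope opened'.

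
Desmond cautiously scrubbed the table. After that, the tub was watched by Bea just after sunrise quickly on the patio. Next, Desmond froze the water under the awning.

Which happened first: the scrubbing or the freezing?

the scrubbing

The connectives place the scrubbing before the freezing.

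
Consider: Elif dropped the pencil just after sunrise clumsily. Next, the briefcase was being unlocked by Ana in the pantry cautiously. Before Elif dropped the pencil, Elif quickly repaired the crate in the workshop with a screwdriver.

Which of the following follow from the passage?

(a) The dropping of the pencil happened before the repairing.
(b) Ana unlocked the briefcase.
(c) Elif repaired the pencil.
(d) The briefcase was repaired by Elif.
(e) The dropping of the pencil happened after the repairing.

(e)

(a) Not entailed — the narrative places the repairing before the dropping, not after.
(b) Not entailed — 'was unlocking' is progressive on an accomplishment; it does not entail the completed 'unlocked'.
(c) Not entailed — Elif repaired the crate, not the pencil; the pencil belongs to the dropping event.
(d) Not entailed — Elif repaired the crate, not the briefcase; the briefcase belongs to the unlocking event.
(e) Entailed — the narrative places the repairing before the dropping.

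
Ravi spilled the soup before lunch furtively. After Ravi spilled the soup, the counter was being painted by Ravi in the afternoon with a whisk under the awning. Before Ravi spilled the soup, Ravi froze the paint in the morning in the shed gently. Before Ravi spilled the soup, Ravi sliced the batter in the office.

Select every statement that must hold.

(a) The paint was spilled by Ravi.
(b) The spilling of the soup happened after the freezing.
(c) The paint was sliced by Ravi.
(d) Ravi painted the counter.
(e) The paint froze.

(a) Not entailed — Ravi spilled the soup, not the paint; the paint belongs to the freezing event.
(b) Entailed — the narrative places the freezing before the spilling.
(c) Not entailed — Ravi sliced the batter, not the paint; the paint belongs to the freezing event.
(d) Not entailed — 'was painting' is progressive on an accomplishment; it does not entail the completed 'painted'.
(e) Entailed — 'Ravi froze the paint' is causative; it entails the inchoative 'the paint froze'.

(b), (e)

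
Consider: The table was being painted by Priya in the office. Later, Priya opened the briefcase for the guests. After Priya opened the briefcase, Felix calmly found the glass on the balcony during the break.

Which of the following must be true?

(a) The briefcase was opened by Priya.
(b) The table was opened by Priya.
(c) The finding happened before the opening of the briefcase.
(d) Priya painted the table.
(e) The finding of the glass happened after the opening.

(a), (e)

(a) Entailed — dropping 'for the guests' leaves a sub-description the original still satisfies.
(b) Not entailed — Priya opened the briefcase, not the table; the table belongs to the painting event.
(c) Not entailed — the narrative places the opening before the finding, not after.
(d) Not entailed — 'was painting' is progressive on an accomplishment; it does not entail the completed 'painted'.
(e) Entailed — the narrative places the opening before the finding.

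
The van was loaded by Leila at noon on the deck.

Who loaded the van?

'Leila' marks the agent of the loading event.

Leila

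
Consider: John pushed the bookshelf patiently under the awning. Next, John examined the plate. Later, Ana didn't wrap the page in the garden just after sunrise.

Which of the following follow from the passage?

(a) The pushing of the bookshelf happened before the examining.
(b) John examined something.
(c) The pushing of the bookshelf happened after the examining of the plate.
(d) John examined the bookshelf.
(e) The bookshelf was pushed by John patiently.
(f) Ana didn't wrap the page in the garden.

(a), (b), (e)

(a) Entailed — the narrative places the pushing before the examining.
(b) Entailed — the original entails any weakening of itself; this just generalizes the patient.
(c) Not entailed — the narrative places the pushing before the examining, not after.
(d) Not entailed — John examined the plate, not the bookshelf; the bookshelf belongs to the pushing event.
(e) Entailed — this follows by dropping conjuncts from the pushing event's description.
(f) Not entailed — dropping 'just after sunrise' under negation is not valid — the original leaves open that Ana wrapped the page some other way.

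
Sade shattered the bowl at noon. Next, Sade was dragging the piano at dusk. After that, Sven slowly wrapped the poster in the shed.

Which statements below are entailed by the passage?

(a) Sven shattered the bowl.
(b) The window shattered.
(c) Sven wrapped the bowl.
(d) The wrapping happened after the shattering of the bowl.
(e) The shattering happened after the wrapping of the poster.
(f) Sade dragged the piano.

(d), (f)

(a) Not entailed — the passage has Sade shattering the bowl, not Sven.
(b) Not entailed — the bowl is what shattered, not the window.
(c) Not entailed — Sven wrapped the poster, not the bowl; the bowl belongs to the shattering event.
(d) Entailed — the narrative places the shattering before the wrapping.
(e) Not entailed — the narrative places the shattering before the wrapping, not after.
(f) Entailed — 'drag' is an activity; 'was dragging' entails that some dragging happened, so 'dragged' holds.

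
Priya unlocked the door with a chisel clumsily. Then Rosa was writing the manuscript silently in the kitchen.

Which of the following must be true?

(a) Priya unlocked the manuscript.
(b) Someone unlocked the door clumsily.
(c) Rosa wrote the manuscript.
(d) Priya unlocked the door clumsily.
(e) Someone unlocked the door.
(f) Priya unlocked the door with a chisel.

(b), (d), (e), (f)

(a) Not entailed — Priya unlocked the door, not the manuscript; the manuscript belongs to the writing event.
(b) Entailed — this follows by dropping conjuncts from the unlocking event's description.
(c) Not entailed — 'was writing' is progressive on an accomplishment; it does not entail the completed 'wrote'.
(d) Entailed — the original entails any weakening of itself; this just drops 'with a chisel'.
(e) Entailed — the original entails any weakening of itself; this just drops 'clumsily', 'with a chisel' and generalizes the agent.
(f) Entailed — this follows by dropping conjuncts from the unlocking event's description.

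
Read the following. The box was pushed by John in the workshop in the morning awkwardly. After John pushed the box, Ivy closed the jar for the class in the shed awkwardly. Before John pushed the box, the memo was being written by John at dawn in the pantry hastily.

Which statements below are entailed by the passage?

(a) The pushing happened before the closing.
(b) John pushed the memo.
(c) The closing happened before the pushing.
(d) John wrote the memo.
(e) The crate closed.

(a)

(a) Entailed — the narrative places the pushing before the closing.
(b) Not entailed — John pushed the box, not the memo; the memo belongs to the writing event.
(c) Not entailed — the narrative places the pushing before the closing, not after.
(d) Not entailed — 'was writing' is progressive on an accomplishment; it does not entail the completed 'wrote'.
(e) Not entailed — the jar is what closed, not the crate.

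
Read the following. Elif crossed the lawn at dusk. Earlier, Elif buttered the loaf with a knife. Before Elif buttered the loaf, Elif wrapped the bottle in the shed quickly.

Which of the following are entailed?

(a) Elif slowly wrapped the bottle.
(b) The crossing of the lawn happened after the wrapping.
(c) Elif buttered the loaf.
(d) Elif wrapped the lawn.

(a) Not entailed — 'slowly' adds a manner not in (and inconsistent with) the original.
(b) Entailed — the narrative places the wrapping before the crossing.
(c) Entailed — the original entails any weakening of itself; this just drops 'with a knife'.
(d) Not entailed — Elif wrapped the bottle, not the lawn; the lawn belongs to the crossing event.

(b), (c)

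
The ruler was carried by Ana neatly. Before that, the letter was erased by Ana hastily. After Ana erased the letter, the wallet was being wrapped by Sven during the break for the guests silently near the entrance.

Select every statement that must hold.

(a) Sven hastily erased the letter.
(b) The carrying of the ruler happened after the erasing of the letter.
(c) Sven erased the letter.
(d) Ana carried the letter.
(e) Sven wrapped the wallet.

(a) Not entailed — the passage has Ana erasing the letter, not Sven.
(b) Entailed — the narrative places the erasing before the carrying.
(c) Not entailed — the passage has Ana erasing the letter, not Sven.
(d) Not entailed — Ana carried the ruler, not the letter; the letter belongs to the erasing event.
(e) Not entailed — 'was wrapping' is progressive on an accomplishment; it does not entail the completed 'wrapped'.

(b)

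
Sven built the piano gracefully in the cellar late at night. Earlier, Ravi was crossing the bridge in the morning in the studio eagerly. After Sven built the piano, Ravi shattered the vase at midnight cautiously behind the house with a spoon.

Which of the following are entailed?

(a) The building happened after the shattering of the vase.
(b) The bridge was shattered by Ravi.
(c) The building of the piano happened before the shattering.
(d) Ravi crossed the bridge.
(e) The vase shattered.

(c), (e)

(a) Not entailed — the narrative places the building before the shattering, not after.
(b) Not entailed — Ravi shattered the vase, not the bridge; the bridge belongs to the crossing event.
(c) Entailed — the narrative places the building before the shattering.
(d) Not entailed — 'was crossing' is progressive on an accomplishment; it does not entail the completed 'crossed'.
(e) Entailed — 'Ravi shattered the vase' is causative; it entails the inchoative 'the vase shattered'.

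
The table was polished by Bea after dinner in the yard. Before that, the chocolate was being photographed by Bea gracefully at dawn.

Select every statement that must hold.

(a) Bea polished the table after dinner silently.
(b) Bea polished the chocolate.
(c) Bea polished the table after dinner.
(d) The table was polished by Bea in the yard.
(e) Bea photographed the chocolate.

(c), (d)

(a) Not entailed — 'silently' adds information not in the original event.
(b) Not entailed — Bea polished the table, not the chocolate; the chocolate belongs to the photographing event.
(c) Entailed — every conjunct here is already in the original polishing event.
(d) Entailed — dropping 'after dinner' leaves a sub-description the original still satisfies.
(e) Not entailed — 'was photographing' is progressive on an accomplishment; it does not entail the completed 'photographed'.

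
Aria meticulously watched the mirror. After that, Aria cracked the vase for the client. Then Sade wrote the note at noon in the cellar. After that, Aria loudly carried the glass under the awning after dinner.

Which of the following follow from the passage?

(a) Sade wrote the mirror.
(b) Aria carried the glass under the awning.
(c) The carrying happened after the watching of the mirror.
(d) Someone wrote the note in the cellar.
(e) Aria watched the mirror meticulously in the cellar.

(a) Not entailed — Sade wrote the note, not the mirror; the mirror belongs to the watching event.
(b) Entailed — every conjunct here is already in the original carrying event.
(c) Entailed — the narrative places the watching before the carrying.
(d) Entailed — the original entails any weakening of itself; this just drops 'at noon' and generalizes the agent.
(e) Not entailed — 'in the cellar' adds information not in the original event.

(b), (c), (d)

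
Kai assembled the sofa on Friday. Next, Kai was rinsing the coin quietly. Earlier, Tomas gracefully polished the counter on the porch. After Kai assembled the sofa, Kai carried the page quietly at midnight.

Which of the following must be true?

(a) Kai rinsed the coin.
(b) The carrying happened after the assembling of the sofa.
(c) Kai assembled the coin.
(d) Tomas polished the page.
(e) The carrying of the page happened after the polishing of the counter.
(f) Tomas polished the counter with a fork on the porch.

(a) Entailed — 'rinse' is an activity; 'was rinsing' entails that some rinsing happened, so 'rinsed' holds.
(b) Entailed — the narrative places the assembling before the carrying.
(c) Not entailed — Kai assembled the sofa, not the coin; the coin belongs to the rinsing event.
(d) Not entailed — Tomas polished the counter, not the page; the page belongs to the carrying event.
(e) Not entailed — the narrative doesn't order the polishing relative to the carrying.
(f) Not entailed — 'with a fork' adds information not in the original event.

(a), (b)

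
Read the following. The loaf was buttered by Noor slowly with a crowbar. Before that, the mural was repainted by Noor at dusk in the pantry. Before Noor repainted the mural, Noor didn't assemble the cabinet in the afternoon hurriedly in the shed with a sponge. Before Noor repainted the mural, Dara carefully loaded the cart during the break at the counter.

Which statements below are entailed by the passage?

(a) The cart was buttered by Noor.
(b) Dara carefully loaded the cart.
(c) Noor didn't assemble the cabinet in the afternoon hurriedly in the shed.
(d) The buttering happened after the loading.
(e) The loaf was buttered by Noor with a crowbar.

(a) Not entailed — Noor buttered the loaf, not the cart; the cart belongs to the loading event.
(b) Entailed — this follows by dropping conjuncts from the loading event's description.
(c) Not entailed — dropping 'with a sponge' under negation is not valid — the original leaves open that Noor assembled the cabinet some other way.
(d) Entailed — the narrative places the loading before the buttering.
(e) Entailed — the original entails any weakening of itself; this just drops 'slowly'.

(b), (d), (e)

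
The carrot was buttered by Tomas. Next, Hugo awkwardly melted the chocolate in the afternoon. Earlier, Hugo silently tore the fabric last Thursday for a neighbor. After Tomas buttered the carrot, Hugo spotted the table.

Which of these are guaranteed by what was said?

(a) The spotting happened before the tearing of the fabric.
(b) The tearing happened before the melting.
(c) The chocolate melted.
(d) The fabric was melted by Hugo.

(b), (c)

(a) Not entailed — the narrative doesn't order the spotting relative to the tearing.
(b) Entailed — the narrative places the tearing before the melting.
(c) Entailed — 'Hugo melted the chocolate' is causative; it entails the inchoative 'the chocolate melted'.
(d) Not entailed — Hugo melted the chocolate, not the fabric; the fabric belongs to the tearing event.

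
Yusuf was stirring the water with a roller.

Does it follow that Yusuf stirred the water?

'stir' is atelic; if Yusuf was stirring the water, then Yusuf stirred the water (for some time).

yes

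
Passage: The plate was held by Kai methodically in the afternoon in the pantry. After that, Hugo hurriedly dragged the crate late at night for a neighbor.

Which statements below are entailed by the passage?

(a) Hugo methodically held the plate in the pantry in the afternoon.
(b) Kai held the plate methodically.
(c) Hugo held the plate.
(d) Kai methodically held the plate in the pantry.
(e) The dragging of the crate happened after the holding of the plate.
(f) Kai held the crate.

(a) Not entailed — the passage has Kai holding the plate, not Hugo.
(b) Entailed — every conjunct here is already in the original holding event.
(c) Not entailed — the passage has Kai holding the plate, not Hugo.
(d) Entailed — the original entails any weakening of itself; this just drops 'in the afternoon'.
(e) Entailed — the narrative places the holding before the dragging.
(f) Not entailed — Kai held the plate, not the crate; the crate belongs to the dragging event.

(b), (d), (e)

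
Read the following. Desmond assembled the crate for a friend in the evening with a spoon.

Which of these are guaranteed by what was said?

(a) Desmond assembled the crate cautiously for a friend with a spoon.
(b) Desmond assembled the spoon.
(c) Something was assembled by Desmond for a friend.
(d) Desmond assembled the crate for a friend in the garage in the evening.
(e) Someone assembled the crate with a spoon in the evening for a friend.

(c), (e)

(a) Not entailed — 'cautiously' adds information not in the original event.
(b) Not entailed — the spoon is the instrument, not what was assembled.
(c) Entailed — every conjunct here is already in the original assembling event.
(d) Not entailed — 'in the garage' adds information not in the original event.
(e) Entailed — generalizing the agent leaves a sub-description the original still satisfies.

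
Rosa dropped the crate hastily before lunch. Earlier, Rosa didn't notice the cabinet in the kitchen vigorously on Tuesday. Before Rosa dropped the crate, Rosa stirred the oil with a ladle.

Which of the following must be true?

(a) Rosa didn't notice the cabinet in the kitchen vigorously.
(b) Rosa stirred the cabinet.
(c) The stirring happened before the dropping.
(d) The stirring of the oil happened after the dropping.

(c)

(a) Not entailed — dropping 'on Tuesday' under negation is not valid — the original leaves open that Rosa noticed the cabinet some other way.
(b) Not entailed — Rosa stirred the oil, not the cabinet; the cabinet belongs to the noticing event.
(c) Entailed — the narrative places the stirring before the dropping.
(d) Not entailed — the narrative places the stirring before the dropping, not after.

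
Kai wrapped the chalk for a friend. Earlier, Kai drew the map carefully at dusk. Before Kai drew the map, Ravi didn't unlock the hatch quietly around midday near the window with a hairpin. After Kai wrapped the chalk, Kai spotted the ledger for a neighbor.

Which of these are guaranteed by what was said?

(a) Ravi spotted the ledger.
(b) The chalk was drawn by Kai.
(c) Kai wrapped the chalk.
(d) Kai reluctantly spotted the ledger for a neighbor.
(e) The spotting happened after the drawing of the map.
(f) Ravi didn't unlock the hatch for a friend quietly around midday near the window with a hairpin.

(a) Not entailed — the passage has Kai spotting the ledger, not Ravi.
(b) Not entailed — Kai drew the map, not the chalk; the chalk belongs to the wrapping event.
(c) Entailed — dropping 'for a friend' leaves a sub-description the original still satisfies.
(d) Not entailed — 'reluctantly' adds information not in the original event.
(e) Entailed — the narrative places the drawing before the spotting.
(f) Entailed — under negation, adding a further restriction is entailed: if no such unlocking event occurred, none occurred for a friend either.

(c), (e), (f)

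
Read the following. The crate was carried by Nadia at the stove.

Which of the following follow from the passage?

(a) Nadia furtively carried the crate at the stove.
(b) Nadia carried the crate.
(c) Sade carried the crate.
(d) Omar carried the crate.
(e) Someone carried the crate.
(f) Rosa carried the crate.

(a) Not entailed — 'furtively' adds information not in the original event.
(b) Entailed — dropping 'at the stove' leaves a sub-description the original still satisfies.
(c) Not entailed — the passage has Nadia carrying the crate, not Sade.
(d) Not entailed — the passage has Nadia carrying the crate, not Omar.
(e) Entailed — dropping 'at the stove' and generalizing the agent leaves a sub-description the original still satisfies.
(f) Not entailed — the passage has Nadia carrying the crate, not Rosa.

(b), (e)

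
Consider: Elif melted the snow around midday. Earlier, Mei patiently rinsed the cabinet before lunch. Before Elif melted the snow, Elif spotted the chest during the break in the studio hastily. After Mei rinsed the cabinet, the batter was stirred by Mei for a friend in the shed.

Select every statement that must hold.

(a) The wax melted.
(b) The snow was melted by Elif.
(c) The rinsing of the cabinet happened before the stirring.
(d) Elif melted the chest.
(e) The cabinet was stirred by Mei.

(a) Not entailed — the snow is what melted, not the wax.
(b) Entailed — this follows by dropping conjuncts from the melting event's description.
(c) Entailed — the narrative places the rinsing before the stirring.
(d) Not entailed — Elif melted the snow, not the chest; the chest belongs to the spotting event.
(e) Not entailed — Mei stirred the batter, not the cabinet; the cabinet belongs to the rinsing event.

(b), (c)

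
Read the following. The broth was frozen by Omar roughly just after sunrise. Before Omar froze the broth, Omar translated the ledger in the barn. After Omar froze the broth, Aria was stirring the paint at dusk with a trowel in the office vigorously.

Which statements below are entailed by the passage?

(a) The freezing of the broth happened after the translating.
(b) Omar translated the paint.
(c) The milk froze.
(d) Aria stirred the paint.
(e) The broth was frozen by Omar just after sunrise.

(a), (d), (e)

(a) Entailed — the narrative places the translating before the freezing.
(b) Not entailed — Omar translated the ledger, not the paint; the paint belongs to the stirring event.
(c) Not entailed — the broth is what froze, not the milk.
(d) Entailed — 'stir' is an activity; 'was stirring' entails that some stirring happened, so 'stirred' holds.
(e) Entailed — dropping 'roughly' leaves a sub-description the original still satisfies.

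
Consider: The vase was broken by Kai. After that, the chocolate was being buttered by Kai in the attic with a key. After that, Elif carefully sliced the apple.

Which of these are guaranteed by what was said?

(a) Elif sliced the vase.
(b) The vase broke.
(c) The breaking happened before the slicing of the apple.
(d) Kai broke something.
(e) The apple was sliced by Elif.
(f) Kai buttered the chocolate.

(b), (c), (d), (e)

(a) Not entailed — Elif sliced the apple, not the vase; the vase belongs to the breaking event.
(b) Entailed — 'Kai broke the vase' is causative; it entails the inchoative 'the vase broke'.
(c) Entailed — the narrative places the breaking before the slicing.
(d) Entailed — generalizing the patient leaves a sub-description the original still satisfies.
(e) Entailed — every conjunct here is already in the original slicing event.
(f) Not entailed — 'was buttering' is progressive on an accomplishment; it does not entail the completed 'buttered'.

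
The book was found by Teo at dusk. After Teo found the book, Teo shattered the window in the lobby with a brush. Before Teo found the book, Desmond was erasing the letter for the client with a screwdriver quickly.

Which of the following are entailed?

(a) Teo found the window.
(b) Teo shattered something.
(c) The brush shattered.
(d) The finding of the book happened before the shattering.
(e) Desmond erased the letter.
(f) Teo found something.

(a) Not entailed — Teo found the book, not the window; the window belongs to the shattering event.
(b) Entailed — every conjunct here is already in the original shattering event.
(c) Not entailed — the window is what shattered, not the brush.
(d) Entailed — the narrative places the finding before the shattering.
(e) Not entailed — 'was erasing' is progressive on an accomplishment; it does not entail the completed 'erased'.
(f) Entailed — every conjunct here is already in the original finding event.

(b), (d), (f)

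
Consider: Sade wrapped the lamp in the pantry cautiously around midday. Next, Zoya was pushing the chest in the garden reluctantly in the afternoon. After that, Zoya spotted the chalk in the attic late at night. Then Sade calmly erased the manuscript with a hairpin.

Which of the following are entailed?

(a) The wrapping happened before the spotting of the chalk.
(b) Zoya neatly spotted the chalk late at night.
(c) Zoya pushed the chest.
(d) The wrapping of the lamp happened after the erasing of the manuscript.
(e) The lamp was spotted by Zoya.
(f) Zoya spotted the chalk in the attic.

(a) Entailed — the narrative places the wrapping before the spotting.
(b) Not entailed — 'neatly' adds information not in the original event.
(c) Entailed — 'push' is an activity; 'was pushing' entails that some pushing happened, so 'pushed' holds.
(d) Not entailed — the narrative places the wrapping before the erasing, not after.
(e) Not entailed — Zoya spotted the chalk, not the lamp; the lamp belongs to the wrapping event.
(f) Entailed — every conjunct here is already in the original spotting event.

(a), (c), (f)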